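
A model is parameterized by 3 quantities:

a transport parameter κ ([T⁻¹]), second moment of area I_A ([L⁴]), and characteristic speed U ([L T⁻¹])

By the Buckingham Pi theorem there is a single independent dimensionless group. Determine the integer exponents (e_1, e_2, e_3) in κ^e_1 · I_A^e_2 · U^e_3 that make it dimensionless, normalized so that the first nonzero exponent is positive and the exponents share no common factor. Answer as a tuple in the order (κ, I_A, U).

(4, 1, -4)

L: e_1·(0) + e_2·(4) + e_3·(1) = 0
T: e_1·(-1) + e_2·(0) + e_3·(-1) = 0
Solving this homogeneous linear system for the smallest-integer solution (first nonzero entry positive) gives (4, 1, -4).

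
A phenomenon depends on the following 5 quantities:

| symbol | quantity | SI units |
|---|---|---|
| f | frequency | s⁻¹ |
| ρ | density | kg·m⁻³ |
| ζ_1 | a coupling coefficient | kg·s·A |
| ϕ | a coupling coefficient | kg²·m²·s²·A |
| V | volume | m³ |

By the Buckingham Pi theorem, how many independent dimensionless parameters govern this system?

1

There are 5 variables and 4 base dimensions (M, L, T, I).
The dimension matrix has rank 4.
Independent dimensionless groups: 5 − 4 = 1.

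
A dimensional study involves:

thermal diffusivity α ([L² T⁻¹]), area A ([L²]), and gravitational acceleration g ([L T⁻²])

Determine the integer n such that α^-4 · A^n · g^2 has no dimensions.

3

Balance the L exponent: (2)·n from A, plus −4·(2) + 2·(1) = -6 from the rest, must sum to zero.
2n − 6 = 0, so n = 3.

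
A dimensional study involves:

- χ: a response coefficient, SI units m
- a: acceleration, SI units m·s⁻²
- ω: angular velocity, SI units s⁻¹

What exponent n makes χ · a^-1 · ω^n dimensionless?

2

Balance the T exponent: (-1)·n from ω, plus (0) − (-2) = 2 from the rest, must sum to zero.
−n + 2 = 0, so n = 2.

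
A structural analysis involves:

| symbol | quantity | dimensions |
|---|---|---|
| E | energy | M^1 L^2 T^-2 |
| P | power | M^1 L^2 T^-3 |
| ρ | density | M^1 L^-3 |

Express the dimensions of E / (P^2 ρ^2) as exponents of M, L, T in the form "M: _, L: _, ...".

M: -3, L: 4, T: 4

Collect each base-dimension exponent across the product:
  M: (1) − 2·(1) − 2·(1) = -3
  L: (2) − 2·(2) − 2·(-3) = 4
  T: (-2) − 2·(-3) − 2·(0) = 4
So the dimensions are [M⁻³ L⁴ T⁴].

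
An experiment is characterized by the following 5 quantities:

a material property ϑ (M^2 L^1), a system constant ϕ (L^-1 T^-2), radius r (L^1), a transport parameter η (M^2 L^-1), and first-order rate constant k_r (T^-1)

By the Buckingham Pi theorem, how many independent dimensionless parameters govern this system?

There are 5 variables and 3 base dimensions (M, L, T).
The dimension matrix has rank 3.
Independent dimensionless groups: 5 − 3 = 2.

2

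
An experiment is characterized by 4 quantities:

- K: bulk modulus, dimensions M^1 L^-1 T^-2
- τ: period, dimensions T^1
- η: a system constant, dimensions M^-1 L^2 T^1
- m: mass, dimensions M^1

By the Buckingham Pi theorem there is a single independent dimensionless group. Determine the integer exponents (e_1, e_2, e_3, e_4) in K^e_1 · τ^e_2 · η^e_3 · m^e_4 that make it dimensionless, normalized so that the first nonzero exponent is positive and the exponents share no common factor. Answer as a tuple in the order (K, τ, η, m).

(2, 3, 1, -1)

M: e_1·(1) + e_2·(0) + e_3·(-1) + e_4·(1) = 0
L: e_1·(-1) + e_2·(0) + e_3·(2) + e_4·(0) = 0
T: e_1·(-2) + e_2·(1) + e_3·(1) + e_4·(0) = 0
Solving this homogeneous linear system for the smallest-integer solution (first nonzero entry positive) gives (2, 3, 1, -1).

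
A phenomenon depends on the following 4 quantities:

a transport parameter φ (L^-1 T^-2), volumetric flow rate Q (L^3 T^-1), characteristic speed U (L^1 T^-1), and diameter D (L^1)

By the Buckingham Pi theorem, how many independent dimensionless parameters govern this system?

There are 4 variables and 2 base dimensions (L, T).
The dimension matrix has rank 2.
Independent dimensionless groups: 4 − 2 = 2.

2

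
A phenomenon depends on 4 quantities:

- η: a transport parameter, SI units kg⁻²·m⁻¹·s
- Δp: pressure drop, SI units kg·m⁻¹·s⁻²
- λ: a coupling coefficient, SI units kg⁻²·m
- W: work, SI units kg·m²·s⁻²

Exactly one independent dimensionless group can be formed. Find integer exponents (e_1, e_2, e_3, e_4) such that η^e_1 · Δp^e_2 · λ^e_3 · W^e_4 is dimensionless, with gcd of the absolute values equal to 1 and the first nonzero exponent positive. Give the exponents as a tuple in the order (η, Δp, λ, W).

M: e_1·(-2) + e_2·(1) + e_3·(-2) + e_4·(1) = 0
L: e_1·(-1) + e_2·(-1) + e_3·(1) + e_4·(2) = 0
T: e_1·(1) + e_2·(-2) + e_3·(0) + e_4·(-2) = 0
Solving this homogeneous linear system for the smallest-integer solution (first nonzero entry positive) gives (4, -1, -3, 3).

(4, -1, -3, 3)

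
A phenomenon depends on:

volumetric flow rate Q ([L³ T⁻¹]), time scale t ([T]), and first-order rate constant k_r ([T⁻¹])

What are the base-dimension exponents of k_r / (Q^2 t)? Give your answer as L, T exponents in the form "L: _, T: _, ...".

L: -6, T: 0

Collect each base-dimension exponent across the product:
  L: −2·(3) − (0) + (0) = -6
  T: −2·(-1) − (1) + (-1) = 0
So the dimensions are [L⁻⁶].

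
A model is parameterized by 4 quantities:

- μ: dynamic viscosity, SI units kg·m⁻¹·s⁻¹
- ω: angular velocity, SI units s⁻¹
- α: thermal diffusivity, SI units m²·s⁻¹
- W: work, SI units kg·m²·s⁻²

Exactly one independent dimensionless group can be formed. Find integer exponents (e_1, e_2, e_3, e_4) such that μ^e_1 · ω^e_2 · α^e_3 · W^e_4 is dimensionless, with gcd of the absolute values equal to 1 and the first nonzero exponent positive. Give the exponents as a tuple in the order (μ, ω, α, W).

(2, -1, 3, -2)

M: e_1·(1) + e_2·(0) + e_3·(0) + e_4·(1) = 0
L: e_1·(-1) + e_2·(0) + e_3·(2) + e_4·(2) = 0
T: e_1·(-1) + e_2·(-1) + e_3·(-1) + e_4·(-2) = 0
Solving this homogeneous linear system for the smallest-integer solution (first nonzero entry positive) gives (2, -1, 3, -2).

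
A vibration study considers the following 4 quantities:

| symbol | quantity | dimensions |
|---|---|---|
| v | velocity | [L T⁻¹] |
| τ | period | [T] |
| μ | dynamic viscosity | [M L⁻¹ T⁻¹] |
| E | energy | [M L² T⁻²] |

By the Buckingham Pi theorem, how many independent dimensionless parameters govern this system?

1

There are 4 variables and 3 base dimensions (M, L, T).
The dimension matrix has rank 3.
Independent dimensionless groups: 4 − 3 = 1.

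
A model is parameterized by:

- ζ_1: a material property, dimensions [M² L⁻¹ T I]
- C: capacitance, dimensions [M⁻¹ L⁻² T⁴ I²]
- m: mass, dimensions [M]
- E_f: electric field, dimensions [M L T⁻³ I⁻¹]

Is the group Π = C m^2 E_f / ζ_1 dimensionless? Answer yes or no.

yes

Sum the exponent of each base dimension across the product:
  M: −[ζ_1]_M + [C]_M + 2·[m]_M + [E_f]_M = −(2) + (-1) + 2·(1) + (1) = 0
  L: −[ζ_1]_L + [C]_L + 2·[m]_L + [E_f]_L = −(-1) + (-2) + 2·(0) + (1) = 0
  T: −[ζ_1]_T + [C]_T + 2·[m]_T + [E_f]_T = −(1) + (4) + 2·(0) + (-3) = 0
  I: −[ζ_1]_I + [C]_I + 2·[m]_I + [E_f]_I = −(1) + (2) + 2·(0) + (-1) = 0
All base exponents vanish — dimensionless.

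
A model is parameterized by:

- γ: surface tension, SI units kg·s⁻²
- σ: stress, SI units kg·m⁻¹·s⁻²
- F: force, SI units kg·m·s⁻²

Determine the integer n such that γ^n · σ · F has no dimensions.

-2

Balance the M exponent: (1)·n from γ, plus (1) + (1) = 2 from the rest, must sum to zero.
n + 2 = 0, so n = -2.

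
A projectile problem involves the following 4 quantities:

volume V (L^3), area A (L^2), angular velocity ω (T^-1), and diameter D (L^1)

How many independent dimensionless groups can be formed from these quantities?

There are 4 variables and 2 base dimensions (L, T).
The dimension matrix has rank 2.
Independent dimensionless groups: 4 − 2 = 2.

2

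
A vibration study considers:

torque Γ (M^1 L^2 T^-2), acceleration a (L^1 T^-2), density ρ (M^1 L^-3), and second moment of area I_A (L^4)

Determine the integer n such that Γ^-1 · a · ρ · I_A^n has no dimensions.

1

Balance the L exponent: (4)·n from I_A, plus −(2) + (1) + (-3) = -4 from the rest, must sum to zero.
4n − 4 = 0, so n = 1.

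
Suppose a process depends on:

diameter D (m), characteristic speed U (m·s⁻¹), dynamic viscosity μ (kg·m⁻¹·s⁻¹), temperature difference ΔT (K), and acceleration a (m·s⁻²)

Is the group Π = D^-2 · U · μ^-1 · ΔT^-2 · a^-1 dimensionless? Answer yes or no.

no

Sum the exponent of each base dimension across the product:
  M: −2·[D]_M + [U]_M − [μ]_M − 2·[ΔT]_M − [a]_M = −2·(0) + (0) − (1) − 2·(0) − (0) = -1
  L: −2·[D]_L + [U]_L − [μ]_L − 2·[ΔT]_L − [a]_L = −2·(1) + (1) − (-1) − 2·(0) − (1) = -1
  T: −2·[D]_T + [U]_T − [μ]_T − 2·[ΔT]_T − [a]_T = −2·(0) + (-1) − (-1) − 2·(0) − (-2) = 2
  Θ: −2·[D]_Θ + [U]_Θ − [μ]_Θ − 2·[ΔT]_Θ − [a]_Θ = −2·(0) + (0) − (0) − 2·(1) − (0) = -2
Net dimensions [M⁻¹ L⁻¹ T² Θ⁻²] ≠ [1] — not dimensionless.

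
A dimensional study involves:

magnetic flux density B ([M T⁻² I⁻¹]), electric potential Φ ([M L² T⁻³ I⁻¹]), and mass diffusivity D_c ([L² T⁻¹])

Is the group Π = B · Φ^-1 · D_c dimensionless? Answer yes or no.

Sum the exponent of each base dimension across the product:
  M: [B]_M − [Φ]_M + [D_c]_M = (1) − (1) + (0) = 0
  L: [B]_L − [Φ]_L + [D_c]_L = (0) − (2) + (2) = 0
  T: [B]_T − [Φ]_T + [D_c]_T = (-2) − (-3) + (-1) = 0
  I: [B]_I − [Φ]_I + [D_c]_I = (-1) − (-1) + (0) = 0
All base exponents vanish — dimensionless.

yes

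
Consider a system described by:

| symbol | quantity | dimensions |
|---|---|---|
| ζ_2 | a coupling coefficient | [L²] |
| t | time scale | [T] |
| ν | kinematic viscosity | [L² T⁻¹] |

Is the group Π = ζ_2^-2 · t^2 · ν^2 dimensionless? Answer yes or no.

Sum the exponent of each base dimension across the product:
  L: −2·[ζ_2]_L + 2·[t]_L + 2·[ν]_L = −2·(2) + 2·(0) + 2·(2) = 0
  T: −2·[ζ_2]_T + 2·[t]_T + 2·[ν]_T = −2·(0) + 2·(1) + 2·(-1) = 0
All base exponents vanish — dimensionless.

yes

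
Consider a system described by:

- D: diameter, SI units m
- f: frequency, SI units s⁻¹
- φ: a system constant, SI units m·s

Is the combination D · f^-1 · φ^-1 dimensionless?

yes

Sum the exponent of each base dimension across the product:
  L: [D]_L − [f]_L − [φ]_L = (1) − (0) − (1) = 0
  T: [D]_T − [f]_T − [φ]_T = (0) − (-1) − (1) = 0
All base exponents vanish — dimensionless.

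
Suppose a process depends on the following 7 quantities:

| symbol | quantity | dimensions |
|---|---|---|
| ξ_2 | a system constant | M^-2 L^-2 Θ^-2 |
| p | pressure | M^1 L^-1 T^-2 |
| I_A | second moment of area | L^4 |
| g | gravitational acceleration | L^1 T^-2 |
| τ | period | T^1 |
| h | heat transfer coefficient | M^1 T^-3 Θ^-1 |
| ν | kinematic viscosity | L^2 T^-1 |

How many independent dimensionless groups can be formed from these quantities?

There are 7 variables and 4 base dimensions (M, L, T, Θ).
The dimension matrix has rank 4.
Independent dimensionless groups: 7 − 4 = 3.

3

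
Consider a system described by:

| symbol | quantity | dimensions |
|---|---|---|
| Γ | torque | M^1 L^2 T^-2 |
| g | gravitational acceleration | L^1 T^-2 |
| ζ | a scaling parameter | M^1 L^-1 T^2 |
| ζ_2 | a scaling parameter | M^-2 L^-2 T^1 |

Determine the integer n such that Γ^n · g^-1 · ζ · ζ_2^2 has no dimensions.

3

Balance the M exponent: (1)·n from Γ, plus −(0) + (1) + 2·(-2) = -3 from the rest, must sum to zero.
n − 3 = 0, so n = 3.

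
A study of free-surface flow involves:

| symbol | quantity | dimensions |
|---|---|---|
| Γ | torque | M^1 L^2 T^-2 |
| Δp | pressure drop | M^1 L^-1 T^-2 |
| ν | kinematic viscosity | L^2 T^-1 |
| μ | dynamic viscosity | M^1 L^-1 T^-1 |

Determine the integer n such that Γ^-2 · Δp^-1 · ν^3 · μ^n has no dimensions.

Balance the M exponent: (1)·n from μ, plus −2·(1) − (1) + 3·(0) = -3 from the rest, must sum to zero.
n − 3 = 0, so n = 3.

3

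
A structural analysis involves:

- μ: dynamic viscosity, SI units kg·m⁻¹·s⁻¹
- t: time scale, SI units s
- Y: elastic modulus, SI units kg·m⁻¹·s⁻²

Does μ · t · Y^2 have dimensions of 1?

no

Sum the exponent of each base dimension across the product:
  M: [μ]_M + [t]_M + 2·[Y]_M = (1) + (0) + 2·(1) = 3
  L: [μ]_L + [t]_L + 2·[Y]_L = (-1) + (0) + 2·(-1) = -3
  T: [μ]_T + [t]_T + 2·[Y]_T = (-1) + (1) + 2·(-2) = -4
Net dimensions [M³ L⁻³ T⁻⁴] ≠ [1] — not dimensionless.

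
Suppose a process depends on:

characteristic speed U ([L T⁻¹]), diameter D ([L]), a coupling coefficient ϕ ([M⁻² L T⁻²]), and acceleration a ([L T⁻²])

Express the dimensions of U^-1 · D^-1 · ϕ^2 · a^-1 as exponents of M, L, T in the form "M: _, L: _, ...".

M: -4, L: -1, T: -1

Collect each base-dimension exponent across the product:
  M: −(0) − (0) + 2·(-2) − (0) = -4
  L: −(1) − (1) + 2·(1) − (1) = -1
  T: −(-1) − (0) + 2·(-2) − (-2) = -1
So the dimensions are [M⁻⁴ L⁻¹ T⁻¹].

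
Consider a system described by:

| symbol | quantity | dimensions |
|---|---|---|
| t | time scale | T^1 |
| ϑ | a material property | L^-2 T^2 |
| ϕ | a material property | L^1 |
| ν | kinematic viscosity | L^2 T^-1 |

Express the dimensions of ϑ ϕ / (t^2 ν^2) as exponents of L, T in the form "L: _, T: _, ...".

Collect each base-dimension exponent across the product:
  L: −2·(0) + (-2) + (1) − 2·(2) = -5
  T: −2·(1) + (2) + (0) − 2·(-1) = 2
So the dimensions are [L⁻⁵ T²].

L: -5, T: 2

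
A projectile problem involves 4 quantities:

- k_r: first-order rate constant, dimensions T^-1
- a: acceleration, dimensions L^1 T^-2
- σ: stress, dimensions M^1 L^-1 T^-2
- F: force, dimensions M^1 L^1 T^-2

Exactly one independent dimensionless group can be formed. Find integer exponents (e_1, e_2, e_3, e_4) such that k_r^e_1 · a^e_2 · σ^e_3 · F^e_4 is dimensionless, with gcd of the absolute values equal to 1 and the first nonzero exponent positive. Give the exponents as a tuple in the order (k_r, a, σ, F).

M: e_1·(0) + e_2·(0) + e_3·(1) + e_4·(1) = 0
L: e_1·(0) + e_2·(1) + e_3·(-1) + e_4·(1) = 0
T: e_1·(-1) + e_2·(-2) + e_3·(-2) + e_4·(-2) = 0
Solving this homogeneous linear system for the smallest-integer solution (first nonzero entry positive) gives (4, -2, -1, 1).

(4, -2, -1, 1)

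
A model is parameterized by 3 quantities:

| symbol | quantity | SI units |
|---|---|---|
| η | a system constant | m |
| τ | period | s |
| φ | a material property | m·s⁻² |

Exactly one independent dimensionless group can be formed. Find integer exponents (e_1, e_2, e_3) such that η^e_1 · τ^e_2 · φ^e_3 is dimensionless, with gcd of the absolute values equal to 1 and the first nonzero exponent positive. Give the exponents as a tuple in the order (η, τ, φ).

(1, -2, -1)

L: e_1·(1) + e_2·(0) + e_3·(1) = 0
T: e_1·(0) + e_2·(1) + e_3·(-2) = 0
Solving this homogeneous linear system for the smallest-integer solution (first nonzero entry positive) gives (1, -2, -1).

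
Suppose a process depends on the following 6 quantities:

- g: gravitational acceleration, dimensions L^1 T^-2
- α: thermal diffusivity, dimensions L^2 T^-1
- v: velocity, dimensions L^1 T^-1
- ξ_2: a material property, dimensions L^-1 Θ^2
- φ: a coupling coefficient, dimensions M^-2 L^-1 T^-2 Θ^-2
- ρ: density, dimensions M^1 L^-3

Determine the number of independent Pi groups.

2

There are 6 variables and 4 base dimensions (M, L, T, Θ).
The dimension matrix has rank 4.
Independent dimensionless groups: 6 − 4 = 2.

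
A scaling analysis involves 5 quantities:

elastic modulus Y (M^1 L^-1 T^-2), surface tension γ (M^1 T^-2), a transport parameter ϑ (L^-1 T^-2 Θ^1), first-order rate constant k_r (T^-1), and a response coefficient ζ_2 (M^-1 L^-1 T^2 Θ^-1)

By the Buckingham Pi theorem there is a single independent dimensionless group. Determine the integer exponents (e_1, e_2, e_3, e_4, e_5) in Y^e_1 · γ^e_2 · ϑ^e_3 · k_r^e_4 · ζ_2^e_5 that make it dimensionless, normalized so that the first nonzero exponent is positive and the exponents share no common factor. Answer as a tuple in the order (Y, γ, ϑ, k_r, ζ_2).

M: e_1·(1) + e_2·(1) + e_3·(0) + e_4·(0) + e_5·(-1) = 0
L: e_1·(-1) + e_2·(0) + e_3·(-1) + e_4·(0) + e_5·(-1) = 0
T: e_1·(-2) + e_2·(-2) + e_3·(-2) + e_4·(-1) + e_5·(2) = 0
Θ: e_1·(0) + e_2·(0) + e_3·(1) + e_4·(0) + e_5·(-1) = 0
Solving this homogeneous linear system for the smallest-integer solution (first nonzero entry positive) gives (2, -3, -1, 2, -1).

(2, -3, -1, 2, -1)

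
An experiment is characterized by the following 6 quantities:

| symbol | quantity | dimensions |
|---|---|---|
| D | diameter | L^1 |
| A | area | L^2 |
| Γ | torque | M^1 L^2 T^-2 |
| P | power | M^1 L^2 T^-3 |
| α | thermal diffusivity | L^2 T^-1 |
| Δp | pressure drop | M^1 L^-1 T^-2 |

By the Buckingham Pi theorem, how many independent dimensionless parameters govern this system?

3

There are 6 variables and 3 base dimensions (M, L, T).
The dimension matrix has rank 3.
Independent dimensionless groups: 6 − 3 = 3.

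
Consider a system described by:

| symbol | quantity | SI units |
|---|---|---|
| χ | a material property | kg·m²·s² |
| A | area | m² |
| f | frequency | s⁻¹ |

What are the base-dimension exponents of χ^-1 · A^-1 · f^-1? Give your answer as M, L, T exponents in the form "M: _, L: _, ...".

Collect each base-dimension exponent across the product:
  M: −(1) − (0) − (0) = -1
  L: −(2) − (2) − (0) = -4
  T: −(2) − (0) − (-1) = -1
So the dimensions are [M⁻¹ L⁻⁴ T⁻¹].

M: -1, L: -4, T: -1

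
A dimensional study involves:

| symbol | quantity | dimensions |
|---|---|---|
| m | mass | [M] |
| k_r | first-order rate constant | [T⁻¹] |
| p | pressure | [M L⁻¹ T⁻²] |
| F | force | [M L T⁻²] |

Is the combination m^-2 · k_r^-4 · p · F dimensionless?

yes

Sum the exponent of each base dimension across the product:
  M: −2·[m]_M − 4·[k_r]_M + [p]_M + [F]_M = −2·(1) − 4·(0) + (1) + (1) = 0
  L: −2·[m]_L − 4·[k_r]_L + [p]_L + [F]_L = −2·(0) − 4·(0) + (-1) + (1) = 0
  T: −2·[m]_T − 4·[k_r]_T + [p]_T + [F]_T = −2·(0) − 4·(-1) + (-2) + (-2) = 0
  Θ: −2·[m]_Θ − 4·[k_r]_Θ + [p]_Θ + [F]_Θ = −2·(0) − 4·(0) + (0) + (0) = 0
All base exponents vanish — dimensionless.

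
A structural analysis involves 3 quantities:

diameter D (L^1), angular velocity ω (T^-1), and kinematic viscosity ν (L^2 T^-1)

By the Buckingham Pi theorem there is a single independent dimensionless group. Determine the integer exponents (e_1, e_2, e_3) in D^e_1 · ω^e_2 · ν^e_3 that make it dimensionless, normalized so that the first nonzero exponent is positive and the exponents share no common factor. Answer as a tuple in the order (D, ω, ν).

L: e_1·(1) + e_2·(0) + e_3·(2) = 0
T: e_1·(0) + e_2·(-1) + e_3·(-1) = 0
Solving this homogeneous linear system for the smallest-integer solution (first nonzero entry positive) gives (2, 1, -1).

(2, 1, -1)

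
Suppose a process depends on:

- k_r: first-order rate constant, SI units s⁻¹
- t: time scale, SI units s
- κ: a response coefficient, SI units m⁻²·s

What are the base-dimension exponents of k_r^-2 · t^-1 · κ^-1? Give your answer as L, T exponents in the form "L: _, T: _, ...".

Collect each base-dimension exponent across the product:
  L: −2·(0) − (0) − (-2) = 2
  T: −2·(-1) − (1) − (1) = 0
So the dimensions are [L²].

L: 2, T: 0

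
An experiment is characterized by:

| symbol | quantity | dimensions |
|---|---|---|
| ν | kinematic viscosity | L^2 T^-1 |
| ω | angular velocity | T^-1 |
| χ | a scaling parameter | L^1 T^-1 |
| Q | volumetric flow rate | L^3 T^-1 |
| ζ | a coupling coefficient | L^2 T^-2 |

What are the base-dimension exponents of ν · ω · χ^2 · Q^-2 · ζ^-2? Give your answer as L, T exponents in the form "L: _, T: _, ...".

Collect each base-dimension exponent across the product:
  L: (2) + (0) + 2·(1) − 2·(3) − 2·(2) = -6
  T: (-1) + (-1) + 2·(-1) − 2·(-1) − 2·(-2) = 2
So the dimensions are [L⁻⁶ T²].

L: -6, T: 2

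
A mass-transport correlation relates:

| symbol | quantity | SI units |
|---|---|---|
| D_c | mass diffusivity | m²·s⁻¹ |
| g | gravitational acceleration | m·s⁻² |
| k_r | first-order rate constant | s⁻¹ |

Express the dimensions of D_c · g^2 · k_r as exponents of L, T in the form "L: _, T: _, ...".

Collect each base-dimension exponent across the product:
  L: (2) + 2·(1) + (0) = 4
  T: (-1) + 2·(-2) + (-1) = -6
So the dimensions are [L⁴ T⁻⁶].

L: 4, T: -6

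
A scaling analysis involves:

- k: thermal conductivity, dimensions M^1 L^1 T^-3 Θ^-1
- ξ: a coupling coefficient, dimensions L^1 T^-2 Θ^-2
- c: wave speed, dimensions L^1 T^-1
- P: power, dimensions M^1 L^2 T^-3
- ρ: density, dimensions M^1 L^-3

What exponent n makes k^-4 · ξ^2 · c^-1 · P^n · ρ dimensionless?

3

Balance the M exponent: (1)·n from P, plus −4·(1) + 2·(0) − (0) + (1) = -3 from the rest, must sum to zero.
n − 3 = 0, so n = 3.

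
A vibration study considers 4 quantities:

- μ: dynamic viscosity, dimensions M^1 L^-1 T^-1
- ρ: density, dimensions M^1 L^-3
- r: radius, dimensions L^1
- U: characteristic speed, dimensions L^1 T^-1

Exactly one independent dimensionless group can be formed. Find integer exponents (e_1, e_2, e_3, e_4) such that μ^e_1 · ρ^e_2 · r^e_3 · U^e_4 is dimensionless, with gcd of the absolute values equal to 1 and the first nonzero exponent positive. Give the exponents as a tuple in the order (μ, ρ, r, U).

M: e_1·(1) + e_2·(1) + e_3·(0) + e_4·(0) = 0
L: e_1·(-1) + e_2·(-3) + e_3·(1) + e_4·(1) = 0
T: e_1·(-1) + e_2·(0) + e_3·(0) + e_4·(-1) = 0
Solving this homogeneous linear system for the smallest-integer solution (first nonzero entry positive) gives (1, -1, -1, -1).

(1, -1, -1, -1)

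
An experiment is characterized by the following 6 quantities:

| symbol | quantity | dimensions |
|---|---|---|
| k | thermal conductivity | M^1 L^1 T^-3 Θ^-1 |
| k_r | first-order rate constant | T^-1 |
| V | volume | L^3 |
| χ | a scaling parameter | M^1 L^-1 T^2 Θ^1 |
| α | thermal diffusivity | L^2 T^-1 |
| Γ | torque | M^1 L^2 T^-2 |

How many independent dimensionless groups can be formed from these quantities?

2

There are 6 variables and 4 base dimensions (M, L, T, Θ).
The dimension matrix has rank 4.
Independent dimensionless groups: 6 − 4 = 2.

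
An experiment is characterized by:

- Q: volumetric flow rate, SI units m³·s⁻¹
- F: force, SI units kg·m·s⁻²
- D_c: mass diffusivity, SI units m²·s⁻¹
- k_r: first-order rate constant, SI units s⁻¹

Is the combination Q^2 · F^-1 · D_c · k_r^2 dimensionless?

Sum the exponent of each base dimension across the product:
  M: 2·[Q]_M − [F]_M + [D_c]_M + 2·[k_r]_M = 2·(0) − (1) + (0) + 2·(0) = -1
  L: 2·[Q]_L − [F]_L + [D_c]_L + 2·[k_r]_L = 2·(3) − (1) + (2) + 2·(0) = 7
  T: 2·[Q]_T − [F]_T + [D_c]_T + 2·[k_r]_T = 2·(-1) − (-2) + (-1) + 2·(-1) = -3
Net dimensions [M⁻¹ L⁷ T⁻³] ≠ [1] — not dimensionless.

no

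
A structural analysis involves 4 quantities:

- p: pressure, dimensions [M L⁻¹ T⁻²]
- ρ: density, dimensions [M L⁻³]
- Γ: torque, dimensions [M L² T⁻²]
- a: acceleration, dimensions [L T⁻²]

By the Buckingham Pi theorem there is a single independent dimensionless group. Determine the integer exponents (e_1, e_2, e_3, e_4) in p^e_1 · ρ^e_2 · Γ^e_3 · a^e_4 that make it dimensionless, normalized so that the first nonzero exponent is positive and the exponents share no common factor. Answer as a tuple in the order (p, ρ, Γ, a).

(4, -3, -1, -3)

M: e_1·(1) + e_2·(1) + e_3·(1) + e_4·(0) = 0
L: e_1·(-1) + e_2·(-3) + e_3·(2) + e_4·(1) = 0
T: e_1·(-2) + e_2·(0) + e_3·(-2) + e_4·(-2) = 0
Solving this homogeneous linear system for the smallest-integer solution (first nonzero entry positive) gives (4, -3, -1, -3).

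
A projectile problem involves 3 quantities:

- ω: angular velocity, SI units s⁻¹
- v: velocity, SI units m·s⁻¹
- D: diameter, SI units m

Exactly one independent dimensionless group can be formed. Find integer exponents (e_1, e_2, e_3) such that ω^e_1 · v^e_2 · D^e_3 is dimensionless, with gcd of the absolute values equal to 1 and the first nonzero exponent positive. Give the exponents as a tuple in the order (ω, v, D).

(1, -1, 1)

L: e_1·(0) + e_2·(1) + e_3·(1) = 0
T: e_1·(-1) + e_2·(-1) + e_3·(0) = 0
Solving this homogeneous linear system for the smallest-integer solution (first nonzero entry positive) gives (1, -1, 1).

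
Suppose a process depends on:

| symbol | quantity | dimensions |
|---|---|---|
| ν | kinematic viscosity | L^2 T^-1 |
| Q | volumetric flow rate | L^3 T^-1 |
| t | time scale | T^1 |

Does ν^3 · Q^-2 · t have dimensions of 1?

yes

Sum the exponent of each base dimension across the product:
  L: 3·[ν]_L − 2·[Q]_L + [t]_L = 3·(2) − 2·(3) + (0) = 0
  T: 3·[ν]_T − 2·[Q]_T + [t]_T = 3·(-1) − 2·(-1) + (1) = 0
All base exponents vanish — dimensionless.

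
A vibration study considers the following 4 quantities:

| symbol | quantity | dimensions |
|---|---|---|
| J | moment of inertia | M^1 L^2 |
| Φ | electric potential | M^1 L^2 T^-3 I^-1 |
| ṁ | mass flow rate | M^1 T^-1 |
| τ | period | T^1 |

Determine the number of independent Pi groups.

There are 4 variables and 4 base dimensions (M, L, T, I).
The dimension matrix has rank 4.
Independent dimensionless groups: 4 − 4 = 0.

0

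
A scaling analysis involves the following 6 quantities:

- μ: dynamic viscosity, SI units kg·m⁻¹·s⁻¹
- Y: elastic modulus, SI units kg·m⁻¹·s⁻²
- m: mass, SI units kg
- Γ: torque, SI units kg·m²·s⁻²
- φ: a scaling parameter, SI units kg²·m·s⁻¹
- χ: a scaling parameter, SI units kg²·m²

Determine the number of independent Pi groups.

There are 6 variables and 3 base dimensions (M, L, T).
The dimension matrix has rank 3.
Independent dimensionless groups: 6 − 3 = 3.

3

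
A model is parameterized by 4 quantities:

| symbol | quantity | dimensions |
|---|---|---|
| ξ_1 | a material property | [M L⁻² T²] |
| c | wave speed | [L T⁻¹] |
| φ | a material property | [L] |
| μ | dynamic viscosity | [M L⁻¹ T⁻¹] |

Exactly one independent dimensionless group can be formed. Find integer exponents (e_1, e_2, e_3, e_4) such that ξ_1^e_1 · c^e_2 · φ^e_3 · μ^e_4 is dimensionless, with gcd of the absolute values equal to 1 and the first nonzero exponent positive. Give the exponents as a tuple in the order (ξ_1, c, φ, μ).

(1, 3, -2, -1)

M: e_1·(1) + e_2·(0) + e_3·(0) + e_4·(1) = 0
L: e_1·(-2) + e_2·(1) + e_3·(1) + e_4·(-1) = 0
T: e_1·(2) + e_2·(-1) + e_3·(0) + e_4·(-1) = 0
Solving this homogeneous linear system for the smallest-integer solution (first nonzero entry positive) gives (1, 3, -2, -1).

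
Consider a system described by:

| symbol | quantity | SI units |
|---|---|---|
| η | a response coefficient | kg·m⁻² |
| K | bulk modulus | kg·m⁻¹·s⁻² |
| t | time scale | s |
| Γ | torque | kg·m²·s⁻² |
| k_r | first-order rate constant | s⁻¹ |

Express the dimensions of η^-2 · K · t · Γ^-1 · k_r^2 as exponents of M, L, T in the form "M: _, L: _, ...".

M: -2, L: 1, T: -1

Collect each base-dimension exponent across the product:
  M: −2·(1) + (1) + (0) − (1) + 2·(0) = -2
  L: −2·(-2) + (-1) + (0) − (2) + 2·(0) = 1
  T: −2·(0) + (-2) + (1) − (-2) + 2·(-1) = -1
So the dimensions are [M⁻² L T⁻¹].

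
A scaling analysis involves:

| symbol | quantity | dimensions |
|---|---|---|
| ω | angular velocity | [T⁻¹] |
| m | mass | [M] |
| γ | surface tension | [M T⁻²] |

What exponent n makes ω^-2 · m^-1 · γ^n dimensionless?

Balance the M exponent: (1)·n from γ, plus −2·(0) − (1) = -1 from the rest, must sum to zero.
n − 1 = 0, so n = 1.

1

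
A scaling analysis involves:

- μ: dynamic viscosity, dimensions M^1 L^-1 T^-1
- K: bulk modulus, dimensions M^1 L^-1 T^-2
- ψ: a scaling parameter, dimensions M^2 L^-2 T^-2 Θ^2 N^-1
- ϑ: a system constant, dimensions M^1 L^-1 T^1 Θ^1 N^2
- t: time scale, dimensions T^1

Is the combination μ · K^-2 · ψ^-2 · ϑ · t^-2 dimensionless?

no

Sum the exponent of each base dimension across the product:
  M: [μ]_M − 2·[K]_M − 2·[ψ]_M + [ϑ]_M − 2·[t]_M = (1) − 2·(1) − 2·(2) + (1) − 2·(0) = -4
  L: [μ]_L − 2·[K]_L − 2·[ψ]_L + [ϑ]_L − 2·[t]_L = (-1) − 2·(-1) − 2·(-2) + (-1) − 2·(0) = 4
  T: [μ]_T − 2·[K]_T − 2·[ψ]_T + [ϑ]_T − 2·[t]_T = (-1) − 2·(-2) − 2·(-2) + (1) − 2·(1) = 6
  Θ: [μ]_Θ − 2·[K]_Θ − 2·[ψ]_Θ + [ϑ]_Θ − 2·[t]_Θ = (0) − 2·(0) − 2·(2) + (1) − 2·(0) = -3
  N: [μ]_N − 2·[K]_N − 2·[ψ]_N + [ϑ]_N − 2·[t]_N = (0) − 2·(0) − 2·(-1) + (2) − 2·(0) = 4
Net dimensions [M⁻⁴ L⁴ T⁶ Θ⁻³ N⁴] ≠ [1] — not dimensionless.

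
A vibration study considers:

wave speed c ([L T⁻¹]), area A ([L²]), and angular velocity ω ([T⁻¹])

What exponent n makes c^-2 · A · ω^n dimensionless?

2

Balance the T exponent: (-1)·n from ω, plus −2·(-1) + (0) = 2 from the rest, must sum to zero.
−n + 2 = 0, so n = 2.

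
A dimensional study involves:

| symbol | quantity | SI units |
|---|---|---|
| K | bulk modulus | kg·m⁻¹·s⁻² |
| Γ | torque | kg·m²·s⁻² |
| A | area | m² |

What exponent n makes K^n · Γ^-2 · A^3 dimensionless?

2

Balance the M exponent: (1)·n from K, plus −2·(1) + 3·(0) = -2 from the rest, must sum to zero.
n − 2 = 0, so n = 2.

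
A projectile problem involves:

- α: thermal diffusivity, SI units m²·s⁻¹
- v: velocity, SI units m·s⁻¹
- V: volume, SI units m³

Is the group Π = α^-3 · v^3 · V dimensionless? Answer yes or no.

Sum the exponent of each base dimension across the product:
  L: −3·[α]_L + 3·[v]_L + [V]_L = −3·(2) + 3·(1) + (3) = 0
  T: −3·[α]_T + 3·[v]_T + [V]_T = −3·(-1) + 3·(-1) + (0) = 0
All base exponents vanish — dimensionless.

yes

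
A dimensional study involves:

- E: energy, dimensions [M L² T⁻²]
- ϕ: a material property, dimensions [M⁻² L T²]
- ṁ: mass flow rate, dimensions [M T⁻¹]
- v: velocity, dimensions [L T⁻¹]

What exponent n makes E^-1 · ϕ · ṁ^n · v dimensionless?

Balance the M exponent: (1)·n from ṁ, plus −(1) + (-2) + (0) = -3 from the rest, must sum to zero.
n − 3 = 0, so n = 3.

3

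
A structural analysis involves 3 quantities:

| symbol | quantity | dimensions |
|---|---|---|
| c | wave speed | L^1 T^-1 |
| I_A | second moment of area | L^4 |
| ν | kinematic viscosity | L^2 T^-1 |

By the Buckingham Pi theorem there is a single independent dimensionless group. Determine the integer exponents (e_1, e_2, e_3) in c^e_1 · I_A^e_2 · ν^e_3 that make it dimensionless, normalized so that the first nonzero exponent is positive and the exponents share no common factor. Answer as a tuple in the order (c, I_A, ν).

L: e_1·(1) + e_2·(4) + e_3·(2) = 0
T: e_1·(-1) + e_2·(0) + e_3·(-1) = 0
Solving this homogeneous linear system for the smallest-integer solution (first nonzero entry positive) gives (4, 1, -4).

(4, 1, -4)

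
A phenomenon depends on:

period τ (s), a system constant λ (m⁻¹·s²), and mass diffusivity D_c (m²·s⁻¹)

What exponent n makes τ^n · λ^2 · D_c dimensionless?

Balance the T exponent: (1)·n from τ, plus 2·(2) + (-1) = 3 from the rest, must sum to zero.
n + 3 = 0, so n = -3.

-3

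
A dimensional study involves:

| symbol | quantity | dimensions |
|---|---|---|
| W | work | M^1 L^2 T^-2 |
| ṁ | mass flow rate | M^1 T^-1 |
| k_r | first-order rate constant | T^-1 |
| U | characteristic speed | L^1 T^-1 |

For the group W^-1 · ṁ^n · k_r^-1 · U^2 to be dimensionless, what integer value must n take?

1

Balance the M exponent: (1)·n from ṁ, plus −(1) − (0) + 2·(0) = -1 from the rest, must sum to zero.
n − 1 = 0, so n = 1.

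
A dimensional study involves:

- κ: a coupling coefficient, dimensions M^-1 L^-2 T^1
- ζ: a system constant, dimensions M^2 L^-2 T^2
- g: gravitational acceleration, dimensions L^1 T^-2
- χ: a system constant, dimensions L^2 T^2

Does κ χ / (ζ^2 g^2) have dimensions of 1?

no

Sum the exponent of each base dimension across the product:
  M: [κ]_M − 2·[ζ]_M − 2·[g]_M + [χ]_M = (-1) − 2·(2) − 2·(0) + (0) = -5
  L: [κ]_L − 2·[ζ]_L − 2·[g]_L + [χ]_L = (-2) − 2·(-2) − 2·(1) + (2) = 2
  T: [κ]_T − 2·[ζ]_T − 2·[g]_T + [χ]_T = (1) − 2·(2) − 2·(-2) + (2) = 3
Net dimensions [M⁻⁵ L² T³] ≠ [1] — not dimensionless.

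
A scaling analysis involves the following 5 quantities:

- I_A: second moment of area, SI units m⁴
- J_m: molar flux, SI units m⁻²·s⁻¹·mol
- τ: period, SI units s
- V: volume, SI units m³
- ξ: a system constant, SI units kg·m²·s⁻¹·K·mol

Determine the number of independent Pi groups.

There are 5 variables and 5 base dimensions (M, L, T, Θ, N).
The dimension matrix has rank 4 (less than 5: the dimension vectors are linearly dependent).
Independent dimensionless groups: 5 − 4 = 1.

1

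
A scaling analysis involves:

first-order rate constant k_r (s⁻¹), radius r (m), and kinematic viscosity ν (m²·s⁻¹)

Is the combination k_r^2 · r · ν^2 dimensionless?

no

Sum the exponent of each base dimension across the product:
  L: 2·[k_r]_L + [r]_L + 2·[ν]_L = 2·(0) + (1) + 2·(2) = 5
  T: 2·[k_r]_T + [r]_T + 2·[ν]_T = 2·(-1) + (0) + 2·(-1) = -4
Net dimensions [L⁵ T⁻⁴] ≠ [1] — not dimensionless.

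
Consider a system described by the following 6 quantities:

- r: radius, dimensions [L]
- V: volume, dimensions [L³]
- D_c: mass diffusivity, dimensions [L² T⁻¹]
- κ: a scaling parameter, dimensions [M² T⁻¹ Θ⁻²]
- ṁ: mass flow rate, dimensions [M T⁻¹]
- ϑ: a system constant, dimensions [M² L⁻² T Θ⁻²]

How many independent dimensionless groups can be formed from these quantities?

2

There are 6 variables and 4 base dimensions (M, L, T, Θ).
The dimension matrix has rank 4.
Independent dimensionless groups: 6 − 4 = 2.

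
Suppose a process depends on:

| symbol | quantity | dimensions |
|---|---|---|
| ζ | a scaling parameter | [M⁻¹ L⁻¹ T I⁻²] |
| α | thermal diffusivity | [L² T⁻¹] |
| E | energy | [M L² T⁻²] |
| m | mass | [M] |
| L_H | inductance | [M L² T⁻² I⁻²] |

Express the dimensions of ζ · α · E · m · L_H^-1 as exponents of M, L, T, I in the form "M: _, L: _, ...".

Collect each base-dimension exponent across the product:
  M: (-1) + (0) + (1) + (1) − (1) = 0
  L: (-1) + (2) + (2) + (0) − (2) = 1
  T: (1) + (-1) + (-2) + (0) − (-2) = 0
  I: (-2) + (0) + (0) + (0) − (-2) = 0
So the dimensions are [L].

M: 0, L: 1, T: 0, I: 0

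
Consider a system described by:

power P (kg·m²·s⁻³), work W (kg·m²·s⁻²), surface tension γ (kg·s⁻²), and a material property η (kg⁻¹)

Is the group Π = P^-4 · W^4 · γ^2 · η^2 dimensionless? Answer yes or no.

yes

Sum the exponent of each base dimension across the product:
  M: −4·[P]_M + 4·[W]_M + 2·[γ]_M + 2·[η]_M = −4·(1) + 4·(1) + 2·(1) + 2·(-1) = 0
  L: −4·[P]_L + 4·[W]_L + 2·[γ]_L + 2·[η]_L = −4·(2) + 4·(2) + 2·(0) + 2·(0) = 0
  T: −4·[P]_T + 4·[W]_T + 2·[γ]_T + 2·[η]_T = −4·(-3) + 4·(-2) + 2·(-2) + 2·(0) = 0
All base exponents vanish — dimensionless.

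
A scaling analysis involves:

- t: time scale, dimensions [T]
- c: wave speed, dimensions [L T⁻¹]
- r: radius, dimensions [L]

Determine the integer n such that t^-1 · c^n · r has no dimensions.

-1

Balance the L exponent: (1)·n from c, plus −(0) + (1) = 1 from the rest, must sum to zero.
n + 1 = 0, so n = -1.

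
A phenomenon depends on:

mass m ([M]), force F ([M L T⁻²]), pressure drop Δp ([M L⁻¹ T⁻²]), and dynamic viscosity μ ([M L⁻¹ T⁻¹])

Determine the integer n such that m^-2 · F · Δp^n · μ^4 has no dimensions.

-3

Balance the M exponent: (1)·n from Δp, plus −2·(1) + (1) + 4·(1) = 3 from the rest, must sum to zero.
n + 3 = 0, so n = -3.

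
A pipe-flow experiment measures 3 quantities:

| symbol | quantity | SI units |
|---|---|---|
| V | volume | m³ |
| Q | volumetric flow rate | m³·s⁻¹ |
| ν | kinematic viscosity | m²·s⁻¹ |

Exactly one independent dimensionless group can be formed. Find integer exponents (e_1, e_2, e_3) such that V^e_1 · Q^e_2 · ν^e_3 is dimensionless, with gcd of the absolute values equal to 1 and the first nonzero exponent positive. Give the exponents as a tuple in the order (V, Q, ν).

L: e_1·(3) + e_2·(3) + e_3·(2) = 0
T: e_1·(0) + e_2·(-1) + e_3·(-1) = 0
Solving this homogeneous linear system for the smallest-integer solution (first nonzero entry positive) gives (1, -3, 3).

(1, -3, 3)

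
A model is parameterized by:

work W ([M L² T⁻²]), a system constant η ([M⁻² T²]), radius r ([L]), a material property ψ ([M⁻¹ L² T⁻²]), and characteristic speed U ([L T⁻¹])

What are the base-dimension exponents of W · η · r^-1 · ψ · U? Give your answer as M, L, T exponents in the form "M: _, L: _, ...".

Collect each base-dimension exponent across the product:
  M: (1) + (-2) − (0) + (-1) + (0) = -2
  L: (2) + (0) − (1) + (2) + (1) = 4
  T: (-2) + (2) − (0) + (-2) + (-1) = -3
So the dimensions are [M⁻² L⁴ T⁻³].

M: -2, L: 4, T: -3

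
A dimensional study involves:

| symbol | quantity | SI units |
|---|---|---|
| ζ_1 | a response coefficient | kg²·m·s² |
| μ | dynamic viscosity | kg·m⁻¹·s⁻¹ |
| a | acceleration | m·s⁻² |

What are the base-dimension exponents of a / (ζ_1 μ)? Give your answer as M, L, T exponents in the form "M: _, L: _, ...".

Collect each base-dimension exponent across the product:
  M: −(2) − (1) + (0) = -3
  L: −(1) − (-1) + (1) = 1
  T: −(2) − (-1) + (-2) = -3
So the dimensions are [M⁻³ L T⁻³].

M: -3, L: 1, T: -3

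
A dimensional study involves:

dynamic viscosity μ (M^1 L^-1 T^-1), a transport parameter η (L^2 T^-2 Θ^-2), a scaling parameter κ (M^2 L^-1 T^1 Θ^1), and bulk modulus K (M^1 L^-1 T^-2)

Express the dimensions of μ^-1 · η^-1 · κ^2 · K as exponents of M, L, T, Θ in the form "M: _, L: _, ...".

Collect each base-dimension exponent across the product:
  M: −(1) − (0) + 2·(2) + (1) = 4
  L: −(-1) − (2) + 2·(-1) + (-1) = -4
  T: −(-1) − (-2) + 2·(1) + (-2) = 3
  Θ: −(0) − (-2) + 2·(1) + (0) = 4
So the dimensions are [M⁴ L⁻⁴ T³ Θ⁴].

M: 4, L: -4, T: 3, Θ: 4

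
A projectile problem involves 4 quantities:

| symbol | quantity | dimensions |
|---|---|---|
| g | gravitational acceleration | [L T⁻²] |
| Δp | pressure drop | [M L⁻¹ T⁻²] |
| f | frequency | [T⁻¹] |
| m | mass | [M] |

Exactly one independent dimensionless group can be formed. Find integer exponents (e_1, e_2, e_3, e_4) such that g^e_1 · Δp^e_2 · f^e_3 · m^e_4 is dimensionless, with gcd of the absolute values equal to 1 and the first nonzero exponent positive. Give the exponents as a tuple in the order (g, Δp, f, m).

M: e_1·(0) + e_2·(1) + e_3·(0) + e_4·(1) = 0
L: e_1·(1) + e_2·(-1) + e_3·(0) + e_4·(0) = 0
T: e_1·(-2) + e_2·(-2) + e_3·(-1) + e_4·(0) = 0
Solving this homogeneous linear system for the smallest-integer solution (first nonzero entry positive) gives (1, 1, -4, -1).

(1, 1, -4, -1)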